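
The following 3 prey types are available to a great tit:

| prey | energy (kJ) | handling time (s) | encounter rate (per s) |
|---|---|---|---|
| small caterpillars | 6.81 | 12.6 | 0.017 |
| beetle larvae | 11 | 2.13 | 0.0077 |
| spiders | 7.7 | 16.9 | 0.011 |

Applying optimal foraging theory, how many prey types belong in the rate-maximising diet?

Profitabilities (E/h, kJ/s): beetle larvae 5.16, small caterpillars 0.54, spiders 0.456. Add prey in this order while the next type's profitability exceeds the intake rate on those already taken.
Rate on top 1: 0.08333. small caterpillars: 0.54 > 0.08333 → include.
Rate on top 2: 0.1629. spiders: 0.456 > 0.1629 → include.
Optimal diet: beetle larvae, small caterpillars, spiders — 3 of 3 types.

3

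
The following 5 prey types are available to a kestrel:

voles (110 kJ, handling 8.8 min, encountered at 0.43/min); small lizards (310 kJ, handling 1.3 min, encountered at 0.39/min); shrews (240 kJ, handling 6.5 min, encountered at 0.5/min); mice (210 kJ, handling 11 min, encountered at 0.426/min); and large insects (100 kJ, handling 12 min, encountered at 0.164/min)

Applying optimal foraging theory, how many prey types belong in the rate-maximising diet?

Rank by E/h (kJ/min): small lizards 238, shrews 36.9, mice 19.1, voles 12.5, large insects 8.33. Include each in turn until the next type's E/h falls below the running intake rate.
Rate on top 1: 80.23. shrews: 36.9 < 80.23 → exclude; stop.
Optimal diet: small lizards — 1 of 5 types.

1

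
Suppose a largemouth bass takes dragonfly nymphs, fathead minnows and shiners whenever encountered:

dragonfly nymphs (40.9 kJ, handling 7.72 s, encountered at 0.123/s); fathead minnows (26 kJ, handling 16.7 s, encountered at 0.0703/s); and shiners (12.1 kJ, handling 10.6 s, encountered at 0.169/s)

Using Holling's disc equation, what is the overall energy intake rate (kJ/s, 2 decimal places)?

R = Σλ_iE_i / (1 + Σλ_ih_i)
Numerator: 0.123×40.9 + 0.0703×26 + 0.169×12.1 = 8.903
Denominator: 1 + 0.123×7.72 + 0.0703×16.7 + 0.169×10.6 = 4.915
R = 8.903/4.915 = 1.811 kJ/s

1.81 kJ/s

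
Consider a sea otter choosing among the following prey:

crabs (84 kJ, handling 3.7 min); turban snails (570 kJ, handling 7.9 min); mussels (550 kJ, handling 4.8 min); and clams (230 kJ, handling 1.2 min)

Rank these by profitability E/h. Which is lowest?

In descending order of E/h:
clams: 230/1.2 = 192 kJ/min
mussels: 550/4.8 = 115 kJ/min
turban snails: 570/7.9 = 72.2 kJ/min
crabs: 84/3.7 = 22.7 kJ/min

crabs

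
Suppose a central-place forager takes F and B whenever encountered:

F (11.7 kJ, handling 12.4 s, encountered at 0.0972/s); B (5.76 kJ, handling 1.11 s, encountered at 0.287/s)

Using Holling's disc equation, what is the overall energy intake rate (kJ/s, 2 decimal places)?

R = Σλ_iE_i / (1 + Σλ_ih_i)
Numerator: 0.0972×11.7 + 0.287×5.76 = 2.79
Denominator: 1 + 0.0972×12.4 + 0.287×1.11 = 2.524
R = 2.79/2.524 = 1.106 kJ/s

1.11 kJ/s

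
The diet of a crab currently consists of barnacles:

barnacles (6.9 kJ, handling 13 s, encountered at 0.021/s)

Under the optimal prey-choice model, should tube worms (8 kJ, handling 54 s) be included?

Yes

Intake rate on the current diet: R = (0.021×6.9) / (1 + 0.021×13) = 0.1449/1.273 = 0.1138 kJ/s.
tube worms: E/h = 8/54 = 0.1481 kJ/s.
0.1481 > 0.1138, so adding tube worms raises the average — include it.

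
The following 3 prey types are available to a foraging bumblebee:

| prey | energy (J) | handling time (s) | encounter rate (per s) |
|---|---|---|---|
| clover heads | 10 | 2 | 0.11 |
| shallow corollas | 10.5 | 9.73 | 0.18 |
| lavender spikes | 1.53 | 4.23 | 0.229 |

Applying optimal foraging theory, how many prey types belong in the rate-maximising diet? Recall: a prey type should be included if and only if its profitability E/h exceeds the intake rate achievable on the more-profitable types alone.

2

Profitabilities (E/h, J/s): clover heads 5, shallow corollas 1.08, lavender spikes 0.362. Add prey in this order while the next type's profitability exceeds the intake rate on those already taken.
Rate on top 1: 0.9016. shallow corollas: 1.08 > 0.9016 → include.
Rate on top 2: 1.006. lavender spikes: 0.362 < 1.006 → exclude; stop.
Optimal diet: clover heads, shallow corollas — 2 of 3 types.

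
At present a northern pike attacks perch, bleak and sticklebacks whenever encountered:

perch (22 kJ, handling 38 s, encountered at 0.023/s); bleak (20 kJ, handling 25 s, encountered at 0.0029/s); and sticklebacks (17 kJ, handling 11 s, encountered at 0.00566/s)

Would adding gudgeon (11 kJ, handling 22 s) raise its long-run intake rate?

Yes

Intake rate on the current diet: R = (0.023×22 + 0.0029×20 + 0.00566×17) / (1 + 0.023×38 + 0.0029×25 + 0.00566×11) = 0.6602/2.009 = 0.3287 kJ/s.
Profitability of gudgeon: 11/22 = 0.5 kJ/s.
Since 0.5 > R, including gudgeon increases the long-run rate.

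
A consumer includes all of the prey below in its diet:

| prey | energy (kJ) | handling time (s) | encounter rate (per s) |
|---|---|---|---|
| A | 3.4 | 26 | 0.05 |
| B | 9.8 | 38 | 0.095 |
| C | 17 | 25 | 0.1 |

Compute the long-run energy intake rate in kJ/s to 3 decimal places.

0.333 kJ/s

R = (0.05×3.4 + 0.095×9.8 + 0.1×17) / (1 + 0.05×26 + 0.095×38 + 0.1×25) = 2.801/8.41 = 0.3331 kJ/s.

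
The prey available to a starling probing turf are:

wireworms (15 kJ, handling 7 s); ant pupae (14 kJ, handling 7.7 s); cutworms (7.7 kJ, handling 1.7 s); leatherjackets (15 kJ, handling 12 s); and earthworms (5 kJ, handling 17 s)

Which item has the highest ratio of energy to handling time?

Profitability E/h (kJ/s): wireworms = 15/7 = 2.14, ant pupae = 14/7.7 = 1.82, cutworms = 7.7/1.7 = 4.53, leatherjackets = 15/12 = 1.25, earthworms = 5/17 = 0.294.
Ranked: cutworms > wireworms > ant pupae > leatherjackets > earthworms.

cutworms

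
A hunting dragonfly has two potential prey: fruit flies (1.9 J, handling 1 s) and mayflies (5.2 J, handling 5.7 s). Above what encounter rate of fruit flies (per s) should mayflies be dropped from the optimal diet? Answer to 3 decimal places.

Drop mayflies once their profitability E₂/h₂ falls below the rate achievable on fruit flies alone: E₂/h₂ = λE₁/(1 + λh₁).
Solve for λ: λE₁h₂ = E₂(1 + λh₁) → λ(E₁h₂ − E₂h₁) = E₂ → λ = E₂/(E₁h₂ − E₂h₁).
λ = 5.2/(1.9×5.7 − 5.2×1) = 5.2/5.63 = 0.9236 per s.

0.924 per s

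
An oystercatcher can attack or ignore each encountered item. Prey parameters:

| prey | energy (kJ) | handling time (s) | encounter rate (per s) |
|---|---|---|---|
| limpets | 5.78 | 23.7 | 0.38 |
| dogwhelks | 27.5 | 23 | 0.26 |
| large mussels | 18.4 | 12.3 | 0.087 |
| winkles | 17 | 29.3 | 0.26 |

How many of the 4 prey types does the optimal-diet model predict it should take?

Profitabilities (E/h, kJ/s): large mussels 1.5, dogwhelks 1.2, winkles 0.58, limpets 0.244. Add prey in this order while the next type's profitability exceeds the intake rate on those already taken.
Rate on top 1: 0.7733. dogwhelks: 1.2 > 0.7733 → include.
Rate on top 2: 1.087. winkles: 0.58 < 1.087 → exclude; stop.
Optimal diet: large mussels, dogwhelks — 2 of 4 types.

2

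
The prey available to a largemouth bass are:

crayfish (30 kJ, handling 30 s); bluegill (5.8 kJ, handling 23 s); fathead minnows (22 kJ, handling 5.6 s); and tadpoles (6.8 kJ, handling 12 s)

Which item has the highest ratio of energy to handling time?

In descending order of E/h:
fathead minnows: 22/5.6 = 3.93 kJ/s
crayfish: 30/30 = 1 kJ/s
tadpoles: 6.8/12 = 0.567 kJ/s
bluegill: 5.8/23 = 0.252 kJ/s

fathead minnows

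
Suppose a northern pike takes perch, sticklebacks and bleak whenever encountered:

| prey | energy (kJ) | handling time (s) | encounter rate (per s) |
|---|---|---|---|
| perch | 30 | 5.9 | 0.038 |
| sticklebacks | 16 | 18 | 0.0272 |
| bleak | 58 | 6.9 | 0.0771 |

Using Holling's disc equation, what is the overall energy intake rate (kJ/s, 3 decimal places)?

R = Σλ_iE_i / (1 + Σλ_ih_i)
Numerator: 0.038×30 + 0.0272×16 + 0.0771×58 = 6.047
Denominator: 1 + 0.038×5.9 + 0.0272×18 + 0.0771×6.9 = 2.246
R = 6.047/2.246 = 2.693 kJ/s

2.693 kJ/s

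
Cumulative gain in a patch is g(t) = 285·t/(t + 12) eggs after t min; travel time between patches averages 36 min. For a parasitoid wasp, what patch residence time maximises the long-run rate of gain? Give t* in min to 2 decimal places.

By the marginal value theorem, leave when the instantaneous gain rate g'(t) equals the habitat-wide average g(t)/(T + t).
g'(t) = 285·12/(t + 12)². Setting 285·12/(t+12)² = 285t/[(t+12)(36+t)] gives 12(36+t) = t(t+12), so t² = 12×36 = 432.
t* = √432 = 20.78 min.

20.78 min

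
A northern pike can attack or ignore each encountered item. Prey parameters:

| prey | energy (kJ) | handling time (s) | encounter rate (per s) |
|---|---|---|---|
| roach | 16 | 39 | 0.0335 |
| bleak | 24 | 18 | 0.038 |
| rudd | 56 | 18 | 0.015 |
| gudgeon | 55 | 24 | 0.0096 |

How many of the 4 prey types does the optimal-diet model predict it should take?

E/h in descending order: rudd 3.11, gudgeon 2.29, bleak 1.33, roach 0.41 kJ/s. The optimal diet is the largest prefix of this list for which every included type satisfies E_i/h_i > R on the types above it.
Rate on top 1: 0.6614. gudgeon: 2.29 > 0.6614 → include.
Rate on top 2: 0.9118. bleak: 1.33 > 0.9118 → include.
Rate on top 3: 1.044. roach: 0.41 < 1.044 → exclude; stop.
Optimal diet: rudd, gudgeon, bleak — 3 of 4 types.

3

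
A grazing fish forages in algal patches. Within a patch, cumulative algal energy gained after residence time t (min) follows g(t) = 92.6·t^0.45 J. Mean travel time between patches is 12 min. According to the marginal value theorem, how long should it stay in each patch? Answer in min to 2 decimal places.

Maximise g(t)/(T+t): set derivative to zero → g'(t)(T+t) = g(t).
g'(t) = 0.45·92.6·t^-0.55. Setting 0.45·92.6·t^-0.55 = 92.6·t^0.45/(12+t) gives 0.45(12+t) = t, so 0.55·t = 0.45×12.
t* = 0.45×12/0.55 = 9.818 min.

9.82 min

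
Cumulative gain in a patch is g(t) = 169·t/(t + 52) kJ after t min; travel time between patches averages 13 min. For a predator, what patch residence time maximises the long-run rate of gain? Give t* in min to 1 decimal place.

Optimal t* satisfies g'(t*) = g(t*)/(T + t*).
g'(t) = 169·52/(t + 52)². Setting 169·52/(t+52)² = 169t/[(t+52)(13+t)] gives 52(13+t) = t(t+52), so t² = 52×13 = 676.
t* = √676 = 26 min.

26.0 min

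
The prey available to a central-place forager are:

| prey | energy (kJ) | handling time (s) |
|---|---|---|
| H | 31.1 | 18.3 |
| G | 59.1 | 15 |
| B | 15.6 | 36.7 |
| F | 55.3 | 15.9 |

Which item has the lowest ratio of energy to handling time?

B

Profitability E/h (kJ/s): H = 31.1/18.3 = 1.7, G = 59.1/15 = 3.94, B = 15.6/36.7 = 0.425, F = 55.3/15.9 = 3.48.
Ranked: G > F > H > B.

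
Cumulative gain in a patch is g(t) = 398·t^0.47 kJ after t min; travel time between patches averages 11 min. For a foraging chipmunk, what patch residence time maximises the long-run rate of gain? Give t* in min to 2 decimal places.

By the marginal value theorem, leave when the instantaneous gain rate g'(t) equals the habitat-wide average g(t)/(T + t).
g'(t) = 0.47·398·t^-0.53. Setting 0.47·398·t^-0.53 = 398·t^0.47/(11+t) gives 0.47(11+t) = t, so 0.53·t = 0.47×11.
t* = 0.47×11/0.53 = 9.755 min.

9.75 min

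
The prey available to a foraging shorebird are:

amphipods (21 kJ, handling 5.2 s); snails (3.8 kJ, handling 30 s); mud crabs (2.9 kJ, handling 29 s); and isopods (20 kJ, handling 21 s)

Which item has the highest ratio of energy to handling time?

Profitability E/h (kJ/s): amphipods = 21/5.2 = 4.04, snails = 3.8/30 = 0.127, mud crabs = 2.9/29 = 0.1, isopods = 20/21 = 0.952.
Ranked: amphipods > isopods > snails > mud crabs.

amphipods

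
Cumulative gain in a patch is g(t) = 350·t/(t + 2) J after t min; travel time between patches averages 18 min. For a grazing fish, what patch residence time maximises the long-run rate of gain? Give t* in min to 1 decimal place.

6.0 min

Optimal t* satisfies g'(t*) = g(t*)/(T + t*).
g'(t) = 350·2/(t + 2)². Setting 350·2/(t+2)² = 350t/[(t+2)(18+t)] gives 2(18+t) = t(t+2), so t² = 2×18 = 36.
t* = √36 = 6 min.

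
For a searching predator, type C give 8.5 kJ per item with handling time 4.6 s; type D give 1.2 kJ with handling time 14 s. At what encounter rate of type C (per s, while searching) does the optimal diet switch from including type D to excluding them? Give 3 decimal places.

The zero-one rule: include type D iff E₂/h₂ > λE₁/(1+λh₁). Equality gives the switch point.
λE₁h₂ = E₂ + λE₂h₁ ⇒ λ = E₂/(E₁h₂ − E₂h₁) = 1.2/(119 − 5.52) = 0.01057 per s.

0.011 per s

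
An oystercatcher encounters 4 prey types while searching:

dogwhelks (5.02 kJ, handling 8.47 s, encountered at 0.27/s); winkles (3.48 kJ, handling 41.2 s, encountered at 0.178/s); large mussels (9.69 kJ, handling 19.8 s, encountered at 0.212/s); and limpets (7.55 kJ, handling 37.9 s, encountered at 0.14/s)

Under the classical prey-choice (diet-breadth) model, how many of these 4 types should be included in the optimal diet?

2

Profitabilities (E/h, kJ/s): dogwhelks 0.593, large mussels 0.489, limpets 0.199, winkles 0.0845. Add prey in this order while the next type's profitability exceeds the intake rate on those already taken.
Rate on top 1: 0.4124. large mussels: 0.489 > 0.4124 → include.
Rate on top 2: 0.4556. limpets: 0.199 < 0.4556 → exclude; stop.
Optimal diet: dogwhelks, large mussels — 2 of 4 types.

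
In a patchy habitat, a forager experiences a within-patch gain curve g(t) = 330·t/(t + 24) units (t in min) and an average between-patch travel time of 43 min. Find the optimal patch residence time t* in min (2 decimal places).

Maximise g(t)/(T+t): set derivative to zero → g'(t)(T+t) = g(t).
g'(t) = 330·24/(t + 24)². Setting 330·24/(t+24)² = 330t/[(t+24)(43+t)] gives 24(43+t) = t(t+24), so t² = 24×43 = 1032.
t* = √1032 = 32.12 min.

32.12 min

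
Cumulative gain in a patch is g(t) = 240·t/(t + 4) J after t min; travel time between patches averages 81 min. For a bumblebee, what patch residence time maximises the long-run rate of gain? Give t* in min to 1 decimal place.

Optimal t* satisfies g'(t*) = g(t*)/(T + t*).
g'(t) = 240·4/(t + 4)². Setting 240·4/(t+4)² = 240t/[(t+4)(81+t)] gives 4(81+t) = t(t+4), so t² = 4×81 = 324.
t* = √324 = 18 min.

18.0 min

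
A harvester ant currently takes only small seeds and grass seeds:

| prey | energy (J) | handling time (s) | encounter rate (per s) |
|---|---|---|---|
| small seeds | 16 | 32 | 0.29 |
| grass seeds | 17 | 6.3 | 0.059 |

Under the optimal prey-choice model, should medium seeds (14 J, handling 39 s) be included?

No

On small seeds and grass seeds alone, R = ΣλE/(1+Σλh) = 5.643/10.65 = 0.5298 J/s.
Profitability of medium seeds: 14/39 = 0.359 J/s.
Since 0.359 < R, time spent handling medium seeds is better spent searching.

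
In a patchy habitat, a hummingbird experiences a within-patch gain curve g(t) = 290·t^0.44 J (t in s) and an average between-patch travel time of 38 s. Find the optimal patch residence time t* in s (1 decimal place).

Optimal t* satisfies g'(t*) = g(t*)/(T + t*).
g'(t) = 0.44·290·t^-0.56. Setting 0.44·290·t^-0.56 = 290·t^0.44/(38+t) gives 0.44(38+t) = t, so 0.56·t = 0.44×38.
t* = 0.44×38/0.56 = 29.86 s.

29.9 s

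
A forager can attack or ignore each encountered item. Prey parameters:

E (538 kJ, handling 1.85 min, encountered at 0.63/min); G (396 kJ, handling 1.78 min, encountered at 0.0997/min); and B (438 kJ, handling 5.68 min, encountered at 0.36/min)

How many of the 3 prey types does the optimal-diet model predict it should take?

2

Profitabilities (E/h, kJ/min): E 291, G 222, B 77.1. Add prey in this order while the next type's profitability exceeds the intake rate on those already taken.
Rate on top 1: 156.5. G: 222 > 156.5 → include.
Rate on top 2: 161.5. B: 77.1 < 161.5 → exclude; stop.
Optimal diet: E, G — 2 of 3 types.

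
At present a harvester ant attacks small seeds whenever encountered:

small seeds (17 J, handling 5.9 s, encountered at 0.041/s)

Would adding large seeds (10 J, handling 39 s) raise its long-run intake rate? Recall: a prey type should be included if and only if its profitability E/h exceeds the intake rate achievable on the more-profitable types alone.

Current rate: (0.041×17)/(1 + 0.041×5.9) = 0.5612 J/s.
Profitability of large seeds: 10/39 = 0.2564 J/s.
0.2564 < 0.5612, so adding large seeds would lower the average — exclude it.

No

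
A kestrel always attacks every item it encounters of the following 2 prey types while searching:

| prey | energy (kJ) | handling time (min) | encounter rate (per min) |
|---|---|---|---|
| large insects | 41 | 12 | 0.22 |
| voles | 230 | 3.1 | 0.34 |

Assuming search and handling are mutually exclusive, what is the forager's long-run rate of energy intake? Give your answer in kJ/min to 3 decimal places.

18.581 kJ/min

Energy encountered per unit search time: 0.22×41 + 0.34×230 = 87.22 kJ/min.
Handling time per unit search time: 0.22×12 + 0.34×3.1 = 3.694.
Rate = 87.22/(1 + 3.694) = 18.58 kJ/min.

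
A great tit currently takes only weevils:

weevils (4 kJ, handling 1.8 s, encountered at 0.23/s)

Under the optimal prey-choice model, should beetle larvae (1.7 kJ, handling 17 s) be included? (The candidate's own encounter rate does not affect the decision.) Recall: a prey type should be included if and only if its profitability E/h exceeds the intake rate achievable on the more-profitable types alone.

Current rate: (0.23×4)/(1 + 0.23×1.8) = 0.6506 kJ/s.
beetle larvae: E/h = 1.7/17 = 0.1 kJ/s.
Since 0.1 < R, time spent handling beetle larvae is better spent searching.

No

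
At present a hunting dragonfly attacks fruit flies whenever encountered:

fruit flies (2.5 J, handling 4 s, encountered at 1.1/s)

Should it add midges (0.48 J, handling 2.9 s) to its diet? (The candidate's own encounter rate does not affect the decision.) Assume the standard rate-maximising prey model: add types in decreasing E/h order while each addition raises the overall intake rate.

On fruit flies alone, R = ΣλE/(1+Σλh) = 2.75/5.4 = 0.5093 J/s.
Profitability of midges: 0.48/2.9 = 0.1655 J/s.
0.1655 < 0.5093, so adding midges would lower the average — exclude it.

No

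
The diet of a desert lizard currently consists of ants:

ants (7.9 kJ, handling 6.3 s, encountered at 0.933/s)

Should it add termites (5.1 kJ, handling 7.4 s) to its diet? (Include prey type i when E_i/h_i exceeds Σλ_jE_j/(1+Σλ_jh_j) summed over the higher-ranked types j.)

No

Current rate: (0.933×7.9)/(1 + 0.933×6.3) = 1.072 kJ/s.
termites: E/h = 5.1/7.4 = 0.6892 kJ/s.
Since 0.6892 < R, time spent handling termites is better spent searching.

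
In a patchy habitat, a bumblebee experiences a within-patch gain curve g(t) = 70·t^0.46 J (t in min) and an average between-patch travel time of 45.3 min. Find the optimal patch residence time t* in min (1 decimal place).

By the marginal value theorem, leave when the instantaneous gain rate g'(t) equals the habitat-wide average g(t)/(T + t).
g'(t) = 0.46·70·t^-0.54. Setting 0.46·70·t^-0.54 = 70·t^0.46/(45.3+t) gives 0.46(45.3+t) = t, so 0.54·t = 0.46×45.3.
t* = 0.46×45.3/0.54 = 38.59 min.

38.6 min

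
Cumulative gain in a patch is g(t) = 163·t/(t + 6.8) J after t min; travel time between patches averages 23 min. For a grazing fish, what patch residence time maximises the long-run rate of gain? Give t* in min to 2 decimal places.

12.51 min

By the marginal value theorem, leave when the instantaneous gain rate g'(t) equals the habitat-wide average g(t)/(T + t).
g'(t) = 163·6.8/(t + 6.8)². Setting 163·6.8/(t+6.8)² = 163t/[(t+6.8)(23+t)] gives 6.8(23+t) = t(t+6.8), so t² = 6.8×23 = 156.4.
t* = √156.4 = 12.51 min.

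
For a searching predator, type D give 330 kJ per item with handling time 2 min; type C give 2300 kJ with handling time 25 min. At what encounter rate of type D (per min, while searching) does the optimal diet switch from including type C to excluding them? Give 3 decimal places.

0.630 per min

At the threshold, the rate on type D alone equals the profitability of type C: λ·330/(1 + λ·2) = 2300/25 = 92.
Rearranging, λ(330 − 92×2) = 92, so λ = 92/146 = 0.6301 per min.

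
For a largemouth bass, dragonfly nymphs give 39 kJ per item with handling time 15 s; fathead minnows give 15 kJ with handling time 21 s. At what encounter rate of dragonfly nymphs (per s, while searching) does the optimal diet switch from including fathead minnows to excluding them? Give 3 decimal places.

At the threshold, the rate on dragonfly nymphs alone equals the profitability of fathead minnows: λ·39/(1 + λ·15) = 15/21 = 0.7143.
Rearranging, λ(39 − 0.7143×15) = 0.7143, so λ = 0.7143/28.29 = 0.02525 per s.

0.025 per s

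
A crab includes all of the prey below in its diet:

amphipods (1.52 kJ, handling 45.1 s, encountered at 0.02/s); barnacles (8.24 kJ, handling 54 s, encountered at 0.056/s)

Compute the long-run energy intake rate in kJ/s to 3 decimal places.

0.100 kJ/s

Energy encountered per unit search time: 0.02×1.52 + 0.056×8.24 = 0.4918 kJ/s.
Handling time per unit search time: 0.02×45.1 + 0.056×54 = 3.926.
Rate = 0.4918/(1 + 3.926) = 0.09985 kJ/s.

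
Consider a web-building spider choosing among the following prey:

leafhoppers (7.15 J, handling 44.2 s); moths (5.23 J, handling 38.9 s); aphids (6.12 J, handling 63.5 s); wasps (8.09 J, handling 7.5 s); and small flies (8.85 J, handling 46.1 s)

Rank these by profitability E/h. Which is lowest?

Profitability E/h (J/s): leafhoppers = 7.15/44.2 = 0.162, moths = 5.23/38.9 = 0.134, aphids = 6.12/63.5 = 0.0964, wasps = 8.09/7.5 = 1.08, small flies = 8.85/46.1 = 0.192.
Ranked: wasps > small flies > leafhoppers > moths > aphids.

aphids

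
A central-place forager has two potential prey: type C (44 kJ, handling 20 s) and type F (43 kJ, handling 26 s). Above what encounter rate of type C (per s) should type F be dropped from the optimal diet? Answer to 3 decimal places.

0.151 per s

At the threshold, the rate on type C alone equals the profitability of type F: λ·44/(1 + λ·20) = 43/26 = 1.654.
Rearranging, λ(44 − 1.654×20) = 1.654, so λ = 1.654/10.92 = 0.1514 per s.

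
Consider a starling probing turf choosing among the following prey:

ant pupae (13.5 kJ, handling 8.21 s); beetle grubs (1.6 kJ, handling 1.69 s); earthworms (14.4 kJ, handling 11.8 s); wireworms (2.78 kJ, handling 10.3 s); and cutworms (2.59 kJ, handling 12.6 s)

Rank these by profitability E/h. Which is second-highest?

In descending order of E/h:
ant pupae: 13.5/8.21 = 1.64 kJ/s
earthworms: 14.4/11.8 = 1.22 kJ/s
beetle grubs: 1.6/1.69 = 0.947 kJ/s
wireworms: 2.78/10.3 = 0.27 kJ/s
cutworms: 2.59/12.6 = 0.206 kJ/s

earthworms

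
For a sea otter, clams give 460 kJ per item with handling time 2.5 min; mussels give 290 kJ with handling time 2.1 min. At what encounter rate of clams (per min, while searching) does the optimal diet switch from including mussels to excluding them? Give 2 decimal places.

At the threshold, the rate on clams alone equals the profitability of mussels: λ·460/(1 + λ·2.5) = 290/2.1 = 138.1.
Rearranging, λ(460 − 138.1×2.5) = 138.1, so λ = 138.1/114.8 = 1.203 per min.

1.20 per min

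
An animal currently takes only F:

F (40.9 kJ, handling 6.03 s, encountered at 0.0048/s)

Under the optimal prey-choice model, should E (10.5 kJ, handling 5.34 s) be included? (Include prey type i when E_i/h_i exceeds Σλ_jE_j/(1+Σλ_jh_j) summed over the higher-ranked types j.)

Yes

On F alone, R = ΣλE/(1+Σλh) = 0.1963/1.029 = 0.1908 kJ/s.
E: E/h = 10.5/5.34 = 1.966 kJ/s.
Since 1.966 > R, including E increases the long-run rate.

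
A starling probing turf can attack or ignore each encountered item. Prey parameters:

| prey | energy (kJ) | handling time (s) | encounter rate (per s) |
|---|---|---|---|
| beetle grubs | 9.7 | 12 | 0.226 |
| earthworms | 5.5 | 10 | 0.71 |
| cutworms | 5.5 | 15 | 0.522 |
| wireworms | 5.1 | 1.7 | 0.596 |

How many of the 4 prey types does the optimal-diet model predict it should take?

1

Rank by E/h (kJ/s): wireworms 3, beetle grubs 0.808, earthworms 0.55, cutworms 0.367. Include each in turn until the next type's E/h falls below the running intake rate.
Rate on top 1: 1.51. beetle grubs: 0.808 < 1.51 → exclude; stop.
Optimal diet: wireworms — 1 of 4 types.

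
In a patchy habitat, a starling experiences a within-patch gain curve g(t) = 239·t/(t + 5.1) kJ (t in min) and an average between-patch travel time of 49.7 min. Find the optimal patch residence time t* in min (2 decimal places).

By the marginal value theorem, leave when the instantaneous gain rate g'(t) equals the habitat-wide average g(t)/(T + t).
g'(t) = 239·5.1/(t + 5.1)². Setting 239·5.1/(t+5.1)² = 239t/[(t+5.1)(49.7+t)] gives 5.1(49.7+t) = t(t+5.1), so t² = 5.1×49.7 = 253.5.
t* = √253.5 = 15.92 min.

15.92 min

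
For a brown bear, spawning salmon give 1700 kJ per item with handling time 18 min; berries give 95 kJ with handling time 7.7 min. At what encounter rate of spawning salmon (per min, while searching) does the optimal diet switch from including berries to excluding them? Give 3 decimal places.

Drop berries once their profitability E₂/h₂ falls below the rate achievable on spawning salmon alone: E₂/h₂ = λE₁/(1 + λh₁).
Solve for λ: λE₁h₂ = E₂(1 + λh₁) → λ(E₁h₂ − E₂h₁) = E₂ → λ = E₂/(E₁h₂ − E₂h₁).
λ = 95/(1700×7.7 − 95×18) = 95/1.138e+04 = 0.008348 per min.

0.008 per min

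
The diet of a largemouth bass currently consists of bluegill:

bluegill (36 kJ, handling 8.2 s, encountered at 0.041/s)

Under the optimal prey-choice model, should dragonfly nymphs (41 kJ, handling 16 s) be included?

Current rate: (0.041×36)/(1 + 0.041×8.2) = 1.105 kJ/s.
Profitability of dragonfly nymphs: 41/16 = 2.562 kJ/s.
Since 2.562 > R, including dragonfly nymphs increases the long-run rate.

Yes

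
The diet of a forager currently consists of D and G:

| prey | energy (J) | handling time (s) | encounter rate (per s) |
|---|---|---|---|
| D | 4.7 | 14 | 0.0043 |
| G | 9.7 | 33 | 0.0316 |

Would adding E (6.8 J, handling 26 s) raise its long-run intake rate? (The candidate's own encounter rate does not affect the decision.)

Intake rate on the current diet: R = (0.0043×4.7 + 0.0316×9.7) / (1 + 0.0043×14 + 0.0316×33) = 0.3267/2.103 = 0.1554 J/s.
E: E/h = 6.8/26 = 0.2615 J/s.
0.2615 > 0.1554, so adding E raises the average — include it.

Yes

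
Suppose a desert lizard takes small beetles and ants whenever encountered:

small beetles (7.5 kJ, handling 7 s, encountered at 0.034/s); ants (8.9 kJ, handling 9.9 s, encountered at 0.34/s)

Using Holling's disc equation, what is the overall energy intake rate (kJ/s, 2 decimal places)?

Energy encountered per unit search time: 0.034×7.5 + 0.34×8.9 = 3.281 kJ/s.
Handling time per unit search time: 0.034×7 + 0.34×9.9 = 3.604.
Rate = 3.281/(1 + 3.604) = 0.7126 kJ/s.

0.71 kJ/s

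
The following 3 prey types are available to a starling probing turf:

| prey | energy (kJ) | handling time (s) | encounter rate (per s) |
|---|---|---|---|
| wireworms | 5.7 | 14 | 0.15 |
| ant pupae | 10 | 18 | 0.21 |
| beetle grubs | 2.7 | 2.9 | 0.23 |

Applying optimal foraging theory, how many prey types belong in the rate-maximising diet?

E/h in descending order: beetle grubs 0.931, ant pupae 0.556, wireworms 0.407 kJ/s. The optimal diet is the largest prefix of this list for which every included type satisfies E_i/h_i > R on the types above it.
Rate on top 1: 0.3725. ant pupae: 0.556 > 0.3725 → include.
Rate on top 2: 0.4995. wireworms: 0.407 < 0.4995 → exclude; stop.
Optimal diet: beetle grubs, ant pupae — 2 of 3 types.

2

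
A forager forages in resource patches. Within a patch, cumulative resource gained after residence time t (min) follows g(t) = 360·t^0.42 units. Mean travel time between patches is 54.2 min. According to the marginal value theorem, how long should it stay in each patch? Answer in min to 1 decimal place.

By the marginal value theorem, leave when the instantaneous gain rate g'(t) equals the habitat-wide average g(t)/(T + t).
g'(t) = 0.42·360·t^-0.58. Setting 0.42·360·t^-0.58 = 360·t^0.42/(54.2+t) gives 0.42(54.2+t) = t, so 0.58·t = 0.42×54.2.
t* = 0.42×54.2/0.58 = 39.25 min.

39.2 min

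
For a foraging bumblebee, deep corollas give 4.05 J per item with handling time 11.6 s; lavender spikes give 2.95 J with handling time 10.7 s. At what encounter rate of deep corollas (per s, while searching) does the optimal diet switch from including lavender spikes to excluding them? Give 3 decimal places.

Drop lavender spikes once their profitability E₂/h₂ falls below the rate achievable on deep corollas alone: E₂/h₂ = λE₁/(1 + λh₁).
Solve for λ: λE₁h₂ = E₂(1 + λh₁) → λ(E₁h₂ − E₂h₁) = E₂ → λ = E₂/(E₁h₂ − E₂h₁).
λ = 2.95/(4.05×10.7 − 2.95×11.6) = 2.95/9.115 = 0.3236 per s.

0.324 per s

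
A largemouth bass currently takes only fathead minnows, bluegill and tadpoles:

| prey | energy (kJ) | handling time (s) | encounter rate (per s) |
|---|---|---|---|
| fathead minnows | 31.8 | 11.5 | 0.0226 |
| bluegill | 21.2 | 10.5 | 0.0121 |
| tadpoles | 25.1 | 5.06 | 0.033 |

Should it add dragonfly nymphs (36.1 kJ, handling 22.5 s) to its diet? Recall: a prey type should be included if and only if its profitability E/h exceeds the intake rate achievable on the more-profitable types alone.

Yes

Current rate: (0.0226×31.8 + 0.0121×21.2 + 0.033×25.1)/(1 + 0.0226×11.5 + 0.0121×10.5 + 0.033×5.06) = 1.161 kJ/s.
dragonfly nymphs: E/h = 36.1/22.5 = 1.604 kJ/s.
1.604 > 1.161, so adding dragonfly nymphs raises the average — include it.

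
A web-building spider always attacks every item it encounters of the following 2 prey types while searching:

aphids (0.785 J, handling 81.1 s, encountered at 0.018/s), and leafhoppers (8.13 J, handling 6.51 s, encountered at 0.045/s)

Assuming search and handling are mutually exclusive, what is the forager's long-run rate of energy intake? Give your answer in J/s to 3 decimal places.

R = (0.018×0.785 + 0.045×8.13) / (1 + 0.018×81.1 + 0.045×6.51) = 0.38/2.753 = 0.138 J/s.

0.138 J/s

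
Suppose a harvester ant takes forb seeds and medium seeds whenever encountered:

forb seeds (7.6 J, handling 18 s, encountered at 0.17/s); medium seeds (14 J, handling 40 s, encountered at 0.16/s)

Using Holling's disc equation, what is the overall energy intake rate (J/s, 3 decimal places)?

0.338 J/s

Energy encountered per unit search time: 0.17×7.6 + 0.16×14 = 3.532 J/s.
Handling time per unit search time: 0.17×18 + 0.16×40 = 9.46.
Rate = 3.532/(1 + 9.46) = 0.3377 J/s.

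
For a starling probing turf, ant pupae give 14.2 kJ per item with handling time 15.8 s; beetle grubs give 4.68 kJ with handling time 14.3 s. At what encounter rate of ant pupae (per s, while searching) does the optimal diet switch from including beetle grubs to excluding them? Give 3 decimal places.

0.036 per s

At the threshold, the rate on ant pupae alone equals the profitability of beetle grubs: λ·14.2/(1 + λ·15.8) = 4.68/14.3 = 0.3273.
Rearranging, λ(14.2 − 0.3273×15.8) = 0.3273, so λ = 0.3273/9.029 = 0.03625 per s.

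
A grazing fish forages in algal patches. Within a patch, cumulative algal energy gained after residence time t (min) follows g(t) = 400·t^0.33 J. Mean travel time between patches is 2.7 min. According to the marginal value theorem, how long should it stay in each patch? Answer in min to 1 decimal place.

Optimal t* satisfies g'(t*) = g(t*)/(T + t*).
g'(t) = 0.33·400·t^-0.67. Setting 0.33·400·t^-0.67 = 400·t^0.33/(2.7+t) gives 0.33(2.7+t) = t, so 0.67·t = 0.33×2.7.
t* = 0.33×2.7/0.67 = 1.33 min.

1.3 min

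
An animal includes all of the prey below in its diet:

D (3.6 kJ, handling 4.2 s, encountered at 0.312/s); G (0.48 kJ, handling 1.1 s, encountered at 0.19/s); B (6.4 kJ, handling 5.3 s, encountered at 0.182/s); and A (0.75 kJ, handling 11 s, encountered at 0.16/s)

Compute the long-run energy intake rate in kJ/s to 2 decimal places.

0.48 kJ/s

R = Σλ_iE_i / (1 + Σλ_ih_i)
Numerator: 0.312×3.6 + 0.19×0.48 + 0.182×6.4 + 0.16×0.75 = 2.499
Denominator: 1 + 0.312×4.2 + 0.19×1.1 + 0.182×5.3 + 0.16×11 = 5.244
R = 2.499/5.244 = 0.4766 kJ/s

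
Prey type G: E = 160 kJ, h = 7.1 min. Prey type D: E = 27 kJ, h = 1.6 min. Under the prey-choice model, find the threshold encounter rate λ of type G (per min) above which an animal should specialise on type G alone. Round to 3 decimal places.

0.420 per min

Drop type D once their profitability E₂/h₂ falls below the rate achievable on type G alone: E₂/h₂ = λE₁/(1 + λh₁).
Solve for λ: λE₁h₂ = E₂(1 + λh₁) → λ(E₁h₂ − E₂h₁) = E₂ → λ = E₂/(E₁h₂ − E₂h₁).
λ = 27/(160×1.6 − 27×7.1) = 27/64.3 = 0.4199 per min.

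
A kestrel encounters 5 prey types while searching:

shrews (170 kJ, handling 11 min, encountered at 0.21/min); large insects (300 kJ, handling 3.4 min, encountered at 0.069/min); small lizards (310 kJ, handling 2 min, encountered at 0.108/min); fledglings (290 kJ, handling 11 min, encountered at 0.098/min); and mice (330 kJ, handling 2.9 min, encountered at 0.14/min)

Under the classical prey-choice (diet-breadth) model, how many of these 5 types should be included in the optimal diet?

E/h in descending order: small lizards 155, mice 114, large insects 88.2, fledglings 26.4, shrews 15.5 kJ/min. The optimal diet is the largest prefix of this list for which every included type satisfies E_i/h_i > R on the types above it.
Rate on top 1: 27.53. mice: 114 > 27.53 → include.
Rate on top 2: 49.12. large insects: 88.2 > 49.12 → include.
Rate on top 3: 54.07. fledglings: 26.4 < 54.07 → exclude; stop.
Optimal diet: small lizards, mice, large insects — 3 of 5 types.

3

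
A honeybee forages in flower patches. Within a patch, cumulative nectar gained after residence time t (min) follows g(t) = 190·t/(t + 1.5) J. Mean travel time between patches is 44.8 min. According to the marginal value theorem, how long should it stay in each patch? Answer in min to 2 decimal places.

8.20 min

Maximise g(t)/(T+t): set derivative to zero → g'(t)(T+t) = g(t).
g'(t) = 190·1.5/(t + 1.5)². Setting 190·1.5/(t+1.5)² = 190t/[(t+1.5)(44.8+t)] gives 1.5(44.8+t) = t(t+1.5), so t² = 1.5×44.8 = 67.2.
t* = √67.2 = 8.198 min.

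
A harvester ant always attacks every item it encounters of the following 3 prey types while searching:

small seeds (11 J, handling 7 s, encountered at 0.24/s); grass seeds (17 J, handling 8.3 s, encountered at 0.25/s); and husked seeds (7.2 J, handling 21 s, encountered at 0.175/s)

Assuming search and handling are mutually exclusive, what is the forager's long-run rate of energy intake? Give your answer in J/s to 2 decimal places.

R = Σλ_iE_i / (1 + Σλ_ih_i)
Numerator: 0.24×11 + 0.25×17 + 0.175×7.2 = 8.15
Denominator: 1 + 0.24×7 + 0.25×8.3 + 0.175×21 = 8.43
R = 8.15/8.43 = 0.9668 J/s

0.97 J/s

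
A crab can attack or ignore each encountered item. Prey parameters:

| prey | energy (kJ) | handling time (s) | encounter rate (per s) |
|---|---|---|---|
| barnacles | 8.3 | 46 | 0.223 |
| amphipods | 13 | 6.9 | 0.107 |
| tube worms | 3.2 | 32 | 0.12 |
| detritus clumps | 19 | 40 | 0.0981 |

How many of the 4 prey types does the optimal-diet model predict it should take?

1

Rank by E/h (kJ/s): amphipods 1.88, detritus clumps 0.475, barnacles 0.18, tube worms 0.1. Include each in turn until the next type's E/h falls below the running intake rate.
Rate on top 1: 0.8002. detritus clumps: 0.475 < 0.8002 → exclude; stop.
Optimal diet: amphipods — 1 of 4 types.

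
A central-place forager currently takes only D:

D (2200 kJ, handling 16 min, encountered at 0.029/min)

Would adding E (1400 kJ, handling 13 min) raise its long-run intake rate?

Yes

Current rate: (0.029×2200)/(1 + 0.029×16) = 43.58 kJ/min.
E: E/h = 1400/13 = 107.7 kJ/min.
107.7 > 43.58, so adding E raises the average — include it.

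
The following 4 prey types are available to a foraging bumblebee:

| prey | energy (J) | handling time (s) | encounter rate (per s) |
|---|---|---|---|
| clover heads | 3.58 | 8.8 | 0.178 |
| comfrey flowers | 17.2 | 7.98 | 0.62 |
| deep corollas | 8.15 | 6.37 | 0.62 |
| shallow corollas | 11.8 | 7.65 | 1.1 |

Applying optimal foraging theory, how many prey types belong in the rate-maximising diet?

1

E/h in descending order: comfrey flowers 2.16, shallow corollas 1.54, deep corollas 1.28, clover heads 0.407 J/s. The optimal diet is the largest prefix of this list for which every included type satisfies E_i/h_i > R on the types above it.
Rate on top 1: 1.793. shallow corollas: 1.54 < 1.793 → exclude; stop.
Optimal diet: comfrey flowers — 1 of 4 types.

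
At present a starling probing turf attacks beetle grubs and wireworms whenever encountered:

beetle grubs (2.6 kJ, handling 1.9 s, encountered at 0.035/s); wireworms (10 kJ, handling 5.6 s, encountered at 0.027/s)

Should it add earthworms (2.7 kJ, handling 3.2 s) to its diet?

Yes

Intake rate on the current diet: R = (0.035×2.6 + 0.027×10) / (1 + 0.035×1.9 + 0.027×5.6) = 0.361/1.218 = 0.2965 kJ/s.
Profitability of earthworms: 2.7/3.2 = 0.8438 kJ/s.
0.8438 > 0.2965, so adding earthworms raises the average — include it.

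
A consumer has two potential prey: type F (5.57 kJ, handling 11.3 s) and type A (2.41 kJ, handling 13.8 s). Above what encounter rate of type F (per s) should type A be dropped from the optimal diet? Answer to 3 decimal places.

0.049 per s

The zero-one rule: include type A iff E₂/h₂ > λE₁/(1+λh₁). Equality gives the switch point.
λE₁h₂ = E₂ + λE₂h₁ ⇒ λ = E₂/(E₁h₂ − E₂h₁) = 2.41/(76.87 − 27.23) = 0.04856 per s.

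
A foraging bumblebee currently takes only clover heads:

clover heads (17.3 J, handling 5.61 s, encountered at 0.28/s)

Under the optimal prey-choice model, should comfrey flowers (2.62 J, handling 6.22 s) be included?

No

On clover heads alone, R = ΣλE/(1+Σλh) = 4.844/2.571 = 1.884 J/s.
comfrey flowers: E/h = 2.62/6.22 = 0.4212 J/s.
0.4212 < 1.884, so adding comfrey flowers would lower the average — exclude it.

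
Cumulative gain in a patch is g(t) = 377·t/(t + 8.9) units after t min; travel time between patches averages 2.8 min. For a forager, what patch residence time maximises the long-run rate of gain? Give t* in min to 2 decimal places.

4.99 min

Maximise g(t)/(T+t): set derivative to zero → g'(t)(T+t) = g(t).
g'(t) = 377·8.9/(t + 8.9)². Setting 377·8.9/(t+8.9)² = 377t/[(t+8.9)(2.8+t)] gives 8.9(2.8+t) = t(t+8.9), so t² = 8.9×2.8 = 24.92.
t* = √24.92 = 4.992 min.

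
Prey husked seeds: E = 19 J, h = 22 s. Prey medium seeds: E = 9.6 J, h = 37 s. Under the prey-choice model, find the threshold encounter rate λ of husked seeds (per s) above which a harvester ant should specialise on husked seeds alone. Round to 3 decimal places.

0.020 per s

The zero-one rule: include medium seeds iff E₂/h₂ > λE₁/(1+λh₁). Equality gives the switch point.
λE₁h₂ = E₂ + λE₂h₁ ⇒ λ = E₂/(E₁h₂ − E₂h₁) = 9.6/(703 − 211.2) = 0.01952 per s.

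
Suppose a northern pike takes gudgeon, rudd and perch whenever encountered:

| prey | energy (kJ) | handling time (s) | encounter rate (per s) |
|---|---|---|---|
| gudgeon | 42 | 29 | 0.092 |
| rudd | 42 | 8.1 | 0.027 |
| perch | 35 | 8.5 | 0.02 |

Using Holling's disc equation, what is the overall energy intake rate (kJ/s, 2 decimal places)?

1.40 kJ/s

R = (0.092×42 + 0.027×42 + 0.02×35) / (1 + 0.092×29 + 0.027×8.1 + 0.02×8.5) = 5.698/4.057 = 1.405 kJ/s.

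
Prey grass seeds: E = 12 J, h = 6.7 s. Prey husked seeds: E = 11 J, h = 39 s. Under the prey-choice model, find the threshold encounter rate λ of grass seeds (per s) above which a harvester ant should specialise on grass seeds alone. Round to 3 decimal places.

0.028 per s

Drop husked seeds once their profitability E₂/h₂ falls below the rate achievable on grass seeds alone: E₂/h₂ = λE₁/(1 + λh₁).
Solve for λ: λE₁h₂ = E₂(1 + λh₁) → λ(E₁h₂ − E₂h₁) = E₂ → λ = E₂/(E₁h₂ − E₂h₁).
λ = 11/(12×39 − 11×6.7) = 11/394.3 = 0.0279 per s.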